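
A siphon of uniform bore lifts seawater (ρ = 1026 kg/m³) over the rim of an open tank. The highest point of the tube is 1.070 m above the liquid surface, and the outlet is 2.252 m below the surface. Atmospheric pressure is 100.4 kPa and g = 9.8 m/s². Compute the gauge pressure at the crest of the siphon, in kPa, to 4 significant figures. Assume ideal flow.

-33.40 kPa

From the surface to the outlet (both open to atmosphere, surface at rest): v = √(2g·h_out) = √(2·9.8·2.252) = 6.644 m/s.
With constant cross-section the crest speed equals v; applying Bernoulli from the surface up to the crest, P_top = P_atm − ½ρv² − ρg·h_top.
P_top = 100400 − ½·1026·6.644² − 1026·9.8·1.070 = 67000 Pa. So P_gauge = P_top − P_atm = -33400 Pa.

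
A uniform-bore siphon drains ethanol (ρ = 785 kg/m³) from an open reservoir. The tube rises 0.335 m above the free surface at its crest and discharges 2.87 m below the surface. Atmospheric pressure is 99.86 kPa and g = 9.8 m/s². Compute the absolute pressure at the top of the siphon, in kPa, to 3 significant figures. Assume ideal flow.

75.2 kPa

From the surface to the outlet (both open to atmosphere, surface at rest): v = √(2g·h_out) = √(2·9.8·2.87) = 7.50 m/s.
Continuity keeps v the same throughout the tube; from surface to crest, P_atm + 0 = P_top + ½ρv² + ρg·h_top.
P_top = 99860 − ½·785·7.50² − 785·9.8·0.335 = 75200 Pa.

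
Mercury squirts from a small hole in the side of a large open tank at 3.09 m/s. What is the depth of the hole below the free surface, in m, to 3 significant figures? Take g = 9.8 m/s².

h ≈ 0.487 m

For a small hole in a large open tank, ½v² = gh, giving h = v²/(2g).
h = 3.09²/(2·9.8) = 9.55/19.60 = 0.487 m.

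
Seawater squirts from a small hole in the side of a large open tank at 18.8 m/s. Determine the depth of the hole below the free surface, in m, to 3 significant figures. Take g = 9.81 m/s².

h ≈ 18.0 m

Torricelli: v = √(2gh), so h = v²/(2g).
h = 18.8²/(2·9.81) = 353/19.62 = 18.0 m.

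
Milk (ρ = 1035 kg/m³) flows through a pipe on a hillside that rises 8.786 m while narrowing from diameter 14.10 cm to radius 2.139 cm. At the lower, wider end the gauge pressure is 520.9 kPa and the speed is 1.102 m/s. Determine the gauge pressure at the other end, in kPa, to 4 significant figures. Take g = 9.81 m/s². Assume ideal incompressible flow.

P₂ ≈ 358.2 kPa

Continuity gives A₁v₁ = A₂v₂, so v₂ = (156.1 cm²)/(14.37 cm²) × 1.102 m/s = 11.97 m/s.
Energy conservation along the streamline gives P₂ = P₁ − ½ρ(v₂² − v₁²) − ρg(h₂ − h₁).
P₂ = 520900 + ½·1035·(1.102² − 11.97²) − 1035·9.81·(+8.786) = 520900 + (-73530) − (89210) = 358200 Pa.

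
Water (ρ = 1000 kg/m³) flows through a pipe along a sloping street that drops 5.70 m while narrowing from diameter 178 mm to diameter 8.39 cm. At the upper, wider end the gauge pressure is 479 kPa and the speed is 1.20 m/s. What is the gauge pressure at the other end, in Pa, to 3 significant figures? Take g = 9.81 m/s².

By continuity, v₂ = v₁·A₁/A₂ = 1.20·(249/55.3) = 5.40 m/s.
Bernoulli: P₁ + ½ρv₁² + ρg h₁ = P₂ + ½ρv₂² + ρg h₂, so P₂ = P₁ + ½ρ(v₁² − v₂²) − ρg(h₂ − h₁).
P₂ = 479000 + ½·1000·(1.20² − 5.40²) − 1000·9.81·(−5.70) = 479000 + (-13900) − (-55900) = 521000 Pa.

P₂ = 521000 Pa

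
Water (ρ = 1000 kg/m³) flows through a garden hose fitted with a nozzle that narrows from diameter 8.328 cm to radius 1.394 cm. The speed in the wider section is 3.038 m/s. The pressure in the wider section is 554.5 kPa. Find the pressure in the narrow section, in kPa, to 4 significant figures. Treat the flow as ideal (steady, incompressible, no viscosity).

P₂ ≈ 191.7 kPa

The volume flow rate is constant, so v₂ = (A₁/A₂)v₁ = (54.47/6.105)·3.038 = 27.11 m/s.
With no height change, Bernoulli's equation is P₁ + ½ρv₁² = P₂ + ½ρv₂².
P₂ = P₁ − ½ρ(v₂² − v₁²) = 554500 − ½·1000·(27.11² − 3.038²) = 554500 − 362800 = 191700 Pa.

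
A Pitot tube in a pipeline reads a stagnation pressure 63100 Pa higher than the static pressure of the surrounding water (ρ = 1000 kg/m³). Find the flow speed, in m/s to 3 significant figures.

v ≈ 11.2 m/s

At the stagnation point the flow is brought to rest, so Bernoulli gives P_stag − P_static = ½ρv².
v = √(2ΔP/ρ) = √(2·63100/1000) = 11.2 m/s.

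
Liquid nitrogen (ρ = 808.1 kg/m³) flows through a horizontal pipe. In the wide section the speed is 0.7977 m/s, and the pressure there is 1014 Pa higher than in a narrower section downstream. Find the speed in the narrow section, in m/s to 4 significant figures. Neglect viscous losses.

With h₁ = h₂, rearranging Bernoulli gives v₂ = √(v₁² + 2ΔP/ρ).
v₂ = √(0.7977² + 2·1014/808.1) = √(0.6363 + 2.510) = 1.774 m/s.

1.774 m/s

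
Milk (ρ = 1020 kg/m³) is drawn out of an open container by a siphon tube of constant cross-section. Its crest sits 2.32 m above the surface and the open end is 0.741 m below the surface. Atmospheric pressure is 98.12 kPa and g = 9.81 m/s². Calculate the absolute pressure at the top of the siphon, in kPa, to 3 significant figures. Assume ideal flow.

P_top = 67.5 kPa

The outlet speed comes from Torricelli: v = √(2g·0.741) = 3.81 m/s.
With constant cross-section the crest speed equals v; applying Bernoulli from the surface up to the crest, P_top = P_atm − ½ρv² − ρg·h_top.
P_top = 98120 − ½·1020·3.81² − 1020·9.81·2.32 = 67500 Pa.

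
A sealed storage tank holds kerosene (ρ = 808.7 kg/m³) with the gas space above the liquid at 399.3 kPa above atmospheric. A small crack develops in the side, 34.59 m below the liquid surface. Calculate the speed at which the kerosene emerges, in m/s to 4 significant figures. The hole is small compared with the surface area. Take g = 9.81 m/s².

40.82 m/s

Take point 1 at the surface (v₁ ≈ 0) and point 2 at the hole (at atmospheric pressure). Bernoulli: P₁ + ρg h = P_atm + ½ρv₂².
With P₁ − P_atm = 399300 Pa, v₂ = √(2gh + 2ΔP/ρ) = √(2·9.81·34.59 + 2·399300/808.7) = 40.82 m/s.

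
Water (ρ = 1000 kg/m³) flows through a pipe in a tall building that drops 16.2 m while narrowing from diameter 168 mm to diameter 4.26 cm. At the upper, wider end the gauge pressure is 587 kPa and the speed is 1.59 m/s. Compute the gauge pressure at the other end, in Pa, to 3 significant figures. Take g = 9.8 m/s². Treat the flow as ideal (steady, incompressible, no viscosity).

P₂ ≈ 441000 Pa

Continuity gives A₁v₁ = A₂v₂, so v₂ = (222 cm²)/(14.3 cm²) × 1.59 m/s = 24.7 m/s.
Energy conservation along the streamline gives P₂ = P₁ − ½ρ(v₂² − v₁²) − ρg(h₂ − h₁).
P₂ = 587000 + ½·1000·(1.59² − 24.7²) − 1000·9.8·(−16.2) = 587000 + (-304000) − (-159000) = 441000 Pa.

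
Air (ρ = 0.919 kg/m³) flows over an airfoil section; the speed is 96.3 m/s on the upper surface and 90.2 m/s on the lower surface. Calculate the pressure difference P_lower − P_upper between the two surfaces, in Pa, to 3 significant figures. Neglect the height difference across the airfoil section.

ΔP ≈ 523 Pa

The pressure is lower where the speed is higher: ΔP = ½ρ(v_up² − v_low²).
ΔP = ½·0.919·(96.3² − 90.2²) = 523 Pa.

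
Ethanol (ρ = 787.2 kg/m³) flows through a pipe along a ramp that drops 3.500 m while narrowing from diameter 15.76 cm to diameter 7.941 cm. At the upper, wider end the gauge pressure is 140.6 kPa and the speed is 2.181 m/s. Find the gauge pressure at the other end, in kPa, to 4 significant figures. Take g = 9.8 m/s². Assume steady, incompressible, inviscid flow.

140.4 kPa

By continuity, v₂ = v₁·A₁/A₂ = 2.181·(195.1/49.53) = 8.590 m/s.
Energy conservation along the streamline gives P₂ = P₁ − ½ρ(v₂² − v₁²) − ρg(h₂ − h₁).
P₂ = 140600 + ½·787.2·(2.181² − 8.590²) − 787.2·9.8·(−3.500) = 140600 + (-27170) − (-27000) = 140400 Pa.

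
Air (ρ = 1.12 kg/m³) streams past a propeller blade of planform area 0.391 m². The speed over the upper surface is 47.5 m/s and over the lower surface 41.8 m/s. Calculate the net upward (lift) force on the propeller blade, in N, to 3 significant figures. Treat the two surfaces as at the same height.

With equal heights on the two surfaces, Bernoulli gives P_lower − P_upper = ½ρ(v_upper² − v_lower²).
ΔP = ½·1.12·(47.5² − 41.8²) = 285 Pa.
Lift = ΔP · A = 285 × 0.391 = 111 N.

F ≈ 111 N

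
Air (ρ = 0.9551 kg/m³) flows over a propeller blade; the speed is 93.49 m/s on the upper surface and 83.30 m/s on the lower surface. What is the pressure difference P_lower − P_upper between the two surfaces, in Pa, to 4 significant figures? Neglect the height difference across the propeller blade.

ΔP ≈ 860.3 Pa

Bernoulli (same height): P_lower − P_upper = ½ρ(v_upper² − v_lower²).
ΔP = ½·0.9551·(93.49² − 83.30²) = 860.3 Pa.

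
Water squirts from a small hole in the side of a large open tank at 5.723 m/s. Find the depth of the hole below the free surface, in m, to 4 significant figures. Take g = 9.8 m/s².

h ≈ 1.671 m

For a small hole in a large open tank, ½v² = gh, giving h = v²/(2g).
h = 5.723²/(2·9.8) = 32.75/19.60 = 1.671 m.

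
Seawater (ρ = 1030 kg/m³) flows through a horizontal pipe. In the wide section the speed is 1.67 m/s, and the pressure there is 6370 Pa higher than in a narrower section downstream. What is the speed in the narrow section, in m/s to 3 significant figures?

Along the level pipe P + ½ρv² is conserved, hence v₂² = v₁² + 2(P₁ − P₂)/ρ.
v₂ = √(1.67² + 2·6370/1030) = √(2.79 + 12.4) = 3.89 m/s.

3.89 m/s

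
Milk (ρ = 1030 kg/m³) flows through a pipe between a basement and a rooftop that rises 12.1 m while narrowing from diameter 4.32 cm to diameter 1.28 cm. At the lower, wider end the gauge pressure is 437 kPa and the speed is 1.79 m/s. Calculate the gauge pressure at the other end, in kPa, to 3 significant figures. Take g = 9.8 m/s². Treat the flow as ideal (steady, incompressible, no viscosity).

Mass conservation (A₁v₁ = A₂v₂) gives v₂ = 1.79 × 14.7/1.29 = 20.4 m/s.
Energy conservation along the streamline gives P₂ = P₁ − ½ρ(v₂² − v₁²) − ρg(h₂ − h₁).
P₂ = 437000 + ½·1030·(1.79² − 20.4²) − 1030·9.8·(+12.1) = 437000 + (-212000) − (122000) = 102000 Pa.

P₂ = 102 kPa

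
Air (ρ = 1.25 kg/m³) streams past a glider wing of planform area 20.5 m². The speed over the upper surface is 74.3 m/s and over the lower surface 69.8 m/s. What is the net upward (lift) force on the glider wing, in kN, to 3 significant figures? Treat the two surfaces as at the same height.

F ≈ 8.31 kN

With equal heights on the two surfaces, Bernoulli gives P_lower − P_upper = ½ρ(v_upper² − v_lower²).
ΔP = ½·1.25·(74.3² − 69.8²) = 405 Pa.
Lift = ΔP · A = 405 × 20.5 = 8310 N.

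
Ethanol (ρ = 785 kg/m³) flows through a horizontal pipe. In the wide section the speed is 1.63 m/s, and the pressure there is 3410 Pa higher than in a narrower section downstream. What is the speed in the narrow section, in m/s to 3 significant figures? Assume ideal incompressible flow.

With h₁ = h₂, rearranging Bernoulli gives v₂ = √(v₁² + 2ΔP/ρ).
v₂ = √(1.63² + 2·3410/785) = √(2.66 + 8.69) = 3.37 m/s.

v₂ = 3.37 m/s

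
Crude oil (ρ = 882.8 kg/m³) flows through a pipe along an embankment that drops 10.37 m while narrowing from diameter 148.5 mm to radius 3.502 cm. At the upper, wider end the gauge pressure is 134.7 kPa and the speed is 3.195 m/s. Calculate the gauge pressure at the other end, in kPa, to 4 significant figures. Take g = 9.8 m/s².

By continuity, v₂ = v₁·A₁/A₂ = 3.195·(173.2/38.53) = 14.36 m/s.
Applying Bernoulli between the two ends and solving for P₂: P₂ = P₁ + ½ρ(v₁² − v₂²) − ρgΔh.
P₂ = 134700 + ½·882.8·(3.195² − 14.36²) − 882.8·9.8·(−10.37) = 134700 + (-86550) − (-89720) = 137900 Pa.

137.9 kPa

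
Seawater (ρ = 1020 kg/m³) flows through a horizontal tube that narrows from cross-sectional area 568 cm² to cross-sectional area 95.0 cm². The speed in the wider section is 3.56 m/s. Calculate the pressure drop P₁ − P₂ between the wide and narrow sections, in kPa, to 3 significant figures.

Mass conservation (A₁v₁ = A₂v₂) gives v₂ = 3.56 × 568/95.0 = 21.3 m/s.
Bernoulli (h₁ = h₂): P₁ − P₂ = ½ρ(v₂² − v₁²).
P₁ − P₂ = ½·1020·(21.3² − 3.56²) = ½·1020·440 = 225000 Pa.

225 kPa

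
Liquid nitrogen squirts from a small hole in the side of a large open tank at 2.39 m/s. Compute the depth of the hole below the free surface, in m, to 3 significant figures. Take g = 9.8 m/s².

Torricelli: v = √(2gh), so h = v²/(2g).
h = 2.39²/(2·9.8) = 5.71/19.60 = 0.291 m.

h = 0.291 m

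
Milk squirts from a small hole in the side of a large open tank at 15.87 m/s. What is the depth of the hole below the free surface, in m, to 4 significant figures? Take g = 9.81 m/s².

For a small hole in a large open tank, ½v² = gh, giving h = v²/(2g).
h = 15.87²/(2·9.81) = 251.9/19.62 = 12.84 m.

h ≈ 12.84 m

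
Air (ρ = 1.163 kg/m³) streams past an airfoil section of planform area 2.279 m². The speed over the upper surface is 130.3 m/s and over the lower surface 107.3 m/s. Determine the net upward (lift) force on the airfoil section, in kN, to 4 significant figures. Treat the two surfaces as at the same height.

The faster flow above has the lower pressure; Bernoulli (same height) gives ΔP = ½ρ(v_up² − v_low²).
ΔP = ½·1.163·(130.3² − 107.3²) = 3178 Pa.
Lift = ΔP · A = 3178 × 2.279 = 7242 N.

F ≈ 7.242 kN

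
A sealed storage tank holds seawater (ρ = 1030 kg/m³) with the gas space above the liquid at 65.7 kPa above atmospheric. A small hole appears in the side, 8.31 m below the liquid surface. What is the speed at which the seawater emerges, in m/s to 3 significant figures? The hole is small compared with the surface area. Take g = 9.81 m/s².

v ≈ 17.0 m/s

Take point 1 at the surface (v₁ ≈ 0) and point 2 at the hole (at atmospheric pressure). Bernoulli: P₁ + ρg h = P_atm + ½ρv₂².
With P₁ − P_atm = 65700 Pa, v₂ = √(2gh + 2ΔP/ρ) = √(2·9.81·8.31 + 2·65700/1030) = 17.0 m/s.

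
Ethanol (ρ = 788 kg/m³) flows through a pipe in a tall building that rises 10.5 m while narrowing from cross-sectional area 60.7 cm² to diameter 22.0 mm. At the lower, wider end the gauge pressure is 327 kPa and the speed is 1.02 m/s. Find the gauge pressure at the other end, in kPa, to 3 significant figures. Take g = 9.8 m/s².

Mass conservation (A₁v₁ = A₂v₂) gives v₂ = 1.02 × 60.7/3.80 = 16.3 m/s.
Applying Bernoulli between the two ends and solving for P₂: P₂ = P₁ + ½ρ(v₁² − v₂²) − ρgΔh.
P₂ = 327000 + ½·788·(1.02² − 16.3²) − 788·9.8·(+10.5) = 327000 + (-104000) − (81100) = 142000 Pa.

P₂ ≈ 142 kPa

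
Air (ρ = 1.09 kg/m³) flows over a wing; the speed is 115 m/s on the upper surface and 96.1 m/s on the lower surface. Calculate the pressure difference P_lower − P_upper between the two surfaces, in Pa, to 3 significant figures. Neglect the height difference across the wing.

2170 Pa

With negligible Δh, P + ½ρv² is constant, so P_low − P_up = ½ρ(v_up² − v_low²).
ΔP = ½·1.09·(115² − 96.1²) = 2170 Pa.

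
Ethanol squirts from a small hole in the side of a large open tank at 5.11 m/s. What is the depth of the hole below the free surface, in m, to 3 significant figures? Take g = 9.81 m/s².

For a small hole in a large open tank, ½v² = gh, giving h = v²/(2g).
h = 5.11²/(2·9.81) = 26.1/19.62 = 1.33 m.

1.33 m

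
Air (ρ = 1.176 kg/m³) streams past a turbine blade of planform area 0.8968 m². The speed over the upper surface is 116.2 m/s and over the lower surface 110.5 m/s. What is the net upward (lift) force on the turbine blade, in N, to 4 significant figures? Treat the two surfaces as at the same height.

The faster flow above has the lower pressure; Bernoulli (same height) gives ΔP = ½ρ(v_up² − v_low²).
ΔP = ½·1.176·(116.2² − 110.5²) = 759.8 Pa.
Lift = ΔP · A = 759.8 × 0.8968 = 681.4 N.

681.4 N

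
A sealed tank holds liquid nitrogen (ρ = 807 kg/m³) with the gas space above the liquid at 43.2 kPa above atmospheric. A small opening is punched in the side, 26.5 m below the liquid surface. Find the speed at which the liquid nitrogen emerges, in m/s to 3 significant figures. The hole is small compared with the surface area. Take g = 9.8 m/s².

Take point 1 at the surface (v₁ ≈ 0) and point 2 at the hole (at atmospheric pressure). Bernoulli: P₁ + ρg h = P_atm + ½ρv₂².
With P₁ − P_atm = 43200 Pa, v₂ = √(2gh + 2ΔP/ρ) = √(2·9.8·26.5 + 2·43200/807) = 25.0 m/s.

25.0 m/s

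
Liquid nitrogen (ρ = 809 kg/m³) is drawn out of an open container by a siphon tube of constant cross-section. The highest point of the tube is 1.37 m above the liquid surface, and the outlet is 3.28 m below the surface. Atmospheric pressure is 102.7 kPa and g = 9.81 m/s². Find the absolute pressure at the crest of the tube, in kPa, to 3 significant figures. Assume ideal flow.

From the surface to the outlet (both open to atmosphere, surface at rest): v = √(2g·h_out) = √(2·9.81·3.28) = 8.02 m/s.
Continuity keeps v the same throughout the tube; from surface to crest, P_atm + 0 = P_top + ½ρv² + ρg·h_top.
P_top = 102700 − ½·809·8.02² − 809·9.81·1.37 = 65800 Pa.

P_top ≈ 65.8 kPa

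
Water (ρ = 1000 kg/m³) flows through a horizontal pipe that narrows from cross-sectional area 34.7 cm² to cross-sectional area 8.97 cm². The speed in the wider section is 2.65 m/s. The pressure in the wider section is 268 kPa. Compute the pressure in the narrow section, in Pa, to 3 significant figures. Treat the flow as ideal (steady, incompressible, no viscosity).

219000 Pa

The volume flow rate is constant, so v₂ = (A₁/A₂)v₁ = (34.7/8.97)·2.65 = 10.3 m/s.
With no height change, Bernoulli's equation is P₁ + ½ρv₁² = P₂ + ½ρv₂².
P₂ = P₁ − ½ρ(v₂² − v₁²) = 268000 − ½·1000·(10.3² − 2.65²) = 268000 − 49000 = 219000 Pa.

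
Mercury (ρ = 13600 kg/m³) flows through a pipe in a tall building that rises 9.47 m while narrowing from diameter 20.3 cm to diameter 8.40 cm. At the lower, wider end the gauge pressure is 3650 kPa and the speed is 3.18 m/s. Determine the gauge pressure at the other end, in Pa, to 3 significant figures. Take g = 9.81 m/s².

P₂ ≈ 110000 Pa

Mass conservation (A₁v₁ = A₂v₂) gives v₂ = 3.18 × 324/55.4 = 18.6 m/s.
Applying Bernoulli between the two ends and solving for P₂: P₂ = P₁ + ½ρ(v₁² − v₂²) − ρgΔh.
P₂ = 3650000 + ½·13600·(3.18² − 18.6²) − 13600·9.81·(+9.47) = 3650000 + (-2280000) − (1260000) = 110000 Pa.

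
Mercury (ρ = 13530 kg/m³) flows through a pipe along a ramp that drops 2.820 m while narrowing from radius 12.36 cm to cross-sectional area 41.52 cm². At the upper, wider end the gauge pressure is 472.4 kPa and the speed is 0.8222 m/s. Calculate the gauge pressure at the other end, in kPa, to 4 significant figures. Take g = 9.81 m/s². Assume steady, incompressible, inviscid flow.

240.2 kPa

The volume flow rate is constant, so v₂ = (A₁/A₂)v₁ = (479.9/41.52)·0.8222 = 9.504 m/s.
Applying Bernoulli between the two ends and solving for P₂: P₂ = P₁ + ½ρ(v₁² − v₂²) − ρgΔh.
P₂ = 472400 + ½·13530·(0.8222² − 9.504²) − 13530·9.81·(−2.820) = 472400 + (-606500) − (-374300) = 240200 Pa.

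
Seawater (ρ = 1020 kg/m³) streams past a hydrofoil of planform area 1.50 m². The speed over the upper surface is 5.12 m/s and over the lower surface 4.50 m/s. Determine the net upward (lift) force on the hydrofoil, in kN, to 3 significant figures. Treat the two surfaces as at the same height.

With equal heights on the two surfaces, Bernoulli gives P_lower − P_upper = ½ρ(v_upper² − v_lower²).
ΔP = ½·1020·(5.12² − 4.50²) = 3040 Pa.
Lift = ΔP · A = 3040 × 1.50 = 4560 N.

F ≈ 4.56 kN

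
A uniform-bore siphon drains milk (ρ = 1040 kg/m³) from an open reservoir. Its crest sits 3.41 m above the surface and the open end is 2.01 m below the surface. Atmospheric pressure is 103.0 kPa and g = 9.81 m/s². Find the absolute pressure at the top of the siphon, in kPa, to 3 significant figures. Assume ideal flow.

From the surface to the outlet (both open to atmosphere, surface at rest): v = √(2g·h_out) = √(2·9.81·2.01) = 6.28 m/s.
The bore is uniform, so the speed at the crest is the same v. Bernoulli surface→crest: P_atm = P_top + ½ρv² + ρg·h_top.
P_top = 103000 − ½·1040·6.28² − 1040·9.81·3.41 = 47700 Pa.

47.7 kPa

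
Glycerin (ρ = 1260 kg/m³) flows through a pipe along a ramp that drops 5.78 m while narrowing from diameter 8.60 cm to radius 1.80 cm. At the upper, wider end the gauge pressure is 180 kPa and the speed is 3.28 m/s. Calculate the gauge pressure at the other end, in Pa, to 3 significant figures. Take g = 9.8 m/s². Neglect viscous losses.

P₂ ≈ 37400 Pa

Continuity gives A₁v₁ = A₂v₂, so v₂ = (58.1 cm²)/(10.2 cm²) × 3.28 m/s = 18.7 m/s.
Applying Bernoulli between the two ends and solving for P₂: P₂ = P₁ + ½ρ(v₁² − v₂²) − ρgΔh.
P₂ = 180000 + ½·1260·(3.28² − 18.7²) − 1260·9.8·(−5.78) = 180000 + (-214000) − (-71400) = 37400 Pa.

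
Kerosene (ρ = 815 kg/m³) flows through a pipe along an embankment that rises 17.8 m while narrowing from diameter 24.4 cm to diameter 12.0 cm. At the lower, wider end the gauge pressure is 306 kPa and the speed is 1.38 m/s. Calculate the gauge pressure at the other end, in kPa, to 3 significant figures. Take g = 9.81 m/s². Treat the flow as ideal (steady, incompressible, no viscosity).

P₂ ≈ 151 kPa

Mass conservation (A₁v₁ = A₂v₂) gives v₂ = 1.38 × 468/113 = 5.71 m/s.
Energy conservation along the streamline gives P₂ = P₁ − ½ρ(v₂² − v₁²) − ρg(h₂ − h₁).
P₂ = 306000 + ½·815·(1.38² − 5.71²) − 815·9.81·(+17.8) = 306000 + (-12500) − (142000) = 151000 Pa.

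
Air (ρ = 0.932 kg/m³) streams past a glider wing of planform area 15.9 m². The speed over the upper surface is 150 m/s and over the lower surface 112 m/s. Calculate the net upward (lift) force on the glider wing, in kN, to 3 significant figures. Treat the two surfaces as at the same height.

73.8 kN

With equal heights on the two surfaces, Bernoulli gives P_lower − P_upper = ½ρ(v_upper² − v_lower²).
ΔP = ½·0.932·(150² − 112²) = 4640 Pa.
Lift = ΔP · A = 4640 × 15.9 = 73800 N.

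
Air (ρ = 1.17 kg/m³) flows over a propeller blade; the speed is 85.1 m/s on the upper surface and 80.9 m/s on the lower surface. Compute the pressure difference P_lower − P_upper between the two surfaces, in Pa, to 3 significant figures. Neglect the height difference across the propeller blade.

With negligible Δh, P + ½ρv² is constant, so P_low − P_up = ½ρ(v_up² − v_low²).
ΔP = ½·1.17·(85.1² − 80.9²) = 408 Pa.

ΔP ≈ 408 Pa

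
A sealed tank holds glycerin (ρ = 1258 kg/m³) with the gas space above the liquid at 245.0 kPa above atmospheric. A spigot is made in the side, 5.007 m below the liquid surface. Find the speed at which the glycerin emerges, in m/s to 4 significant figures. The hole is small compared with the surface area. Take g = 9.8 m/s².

Take point 1 at the surface (v₁ ≈ 0) and point 2 at the hole (at atmospheric pressure). Bernoulli: P₁ + ρg h = P_atm + ½ρv₂².
With P₁ − P_atm = 245000 Pa, v₂ = √(2gh + 2ΔP/ρ) = √(2·9.8·5.007 + 2·245000/1258) = 22.08 m/s.

22.08 m/s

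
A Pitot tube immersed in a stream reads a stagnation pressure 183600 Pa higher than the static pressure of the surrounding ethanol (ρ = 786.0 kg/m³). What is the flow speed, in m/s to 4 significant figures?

The dynamic pressure equals the rise in static pressure at the stagnation point: ΔP = ½ρv².
v = √(2ΔP/ρ) = √(2·183600/786.0) = 21.61 m/s.

21.61 m/s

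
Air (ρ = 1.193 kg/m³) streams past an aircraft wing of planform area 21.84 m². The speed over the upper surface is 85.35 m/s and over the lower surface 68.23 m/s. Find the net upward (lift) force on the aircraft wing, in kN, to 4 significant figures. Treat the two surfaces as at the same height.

34.25 kN

From P + ½ρv² = const at equal height, P_low − P_up = ½ρ(v_up² − v_low²).
ΔP = ½·1.193·(85.35² − 68.23²) = 1568 Pa.
Lift = ΔP · A = 1568 × 21.84 = 34250 N.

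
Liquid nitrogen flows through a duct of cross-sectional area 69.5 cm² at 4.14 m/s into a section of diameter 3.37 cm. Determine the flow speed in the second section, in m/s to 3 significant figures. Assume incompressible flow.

v₂ ≈ 32.3 m/s

Mass conservation (A₁v₁ = A₂v₂) gives v₂ = 4.14 × 69.5/8.92 = 32.3 m/s.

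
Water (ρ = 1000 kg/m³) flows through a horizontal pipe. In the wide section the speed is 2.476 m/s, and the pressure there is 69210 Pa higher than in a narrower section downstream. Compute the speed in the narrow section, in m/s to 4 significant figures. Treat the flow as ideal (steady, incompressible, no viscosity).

With h₁ = h₂, rearranging Bernoulli gives v₂ = √(v₁² + 2ΔP/ρ).
v₂ = √(2.476² + 2·69210/1000) = √(6.131 + 138.4) = 12.02 m/s.

12.02 m/s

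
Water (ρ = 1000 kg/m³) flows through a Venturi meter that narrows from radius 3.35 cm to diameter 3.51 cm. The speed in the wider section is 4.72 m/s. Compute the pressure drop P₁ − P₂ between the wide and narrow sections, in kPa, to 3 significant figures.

By continuity, v₂ = v₁·A₁/A₂ = 4.72·(35.3/9.68) = 17.2 m/s.
Bernoulli (h₁ = h₂): P₁ − P₂ = ½ρ(v₂² − v₁²).
P₁ − P₂ = ½·1000·(17.2² − 4.72²) = ½·1000·273 = 137000 Pa.

137 kPa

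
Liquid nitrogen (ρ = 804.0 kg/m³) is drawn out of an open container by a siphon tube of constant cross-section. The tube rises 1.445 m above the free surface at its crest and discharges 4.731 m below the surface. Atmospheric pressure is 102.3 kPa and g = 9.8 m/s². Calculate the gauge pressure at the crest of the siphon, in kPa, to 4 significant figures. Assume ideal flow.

P_gauge ≈ -48.66 kPa

Bernoulli surface→outlet gives ½v² = g·h_out, so v = √(2·9.8·4.731) = 9.630 m/s.
The bore is uniform, so the speed at the crest is the same v. Bernoulli surface→crest: P_atm = P_top + ½ρv² + ρg·h_top.
P_top = 102300 − ½·804.0·9.630² − 804.0·9.8·1.445 = 53640 Pa. So P_gauge = P_top − P_atm = -48660 Pa.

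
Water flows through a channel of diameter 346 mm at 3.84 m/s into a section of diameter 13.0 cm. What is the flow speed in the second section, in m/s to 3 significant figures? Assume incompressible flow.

The volume flow rate is constant, so v₂ = (A₁/A₂)v₁ = (940/133)·3.84 = 27.2 m/s.

27.2 m/s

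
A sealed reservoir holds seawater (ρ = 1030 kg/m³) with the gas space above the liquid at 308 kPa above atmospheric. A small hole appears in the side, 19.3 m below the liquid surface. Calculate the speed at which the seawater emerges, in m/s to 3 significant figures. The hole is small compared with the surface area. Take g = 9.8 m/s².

v ≈ 31.2 m/s

Take point 1 at the surface (v₁ ≈ 0) and point 2 at the hole (at atmospheric pressure). Bernoulli: P₁ + ρg h = P_atm + ½ρv₂².
With P₁ − P_atm = 308000 Pa, v₂ = √(2gh + 2ΔP/ρ) = √(2·9.8·19.3 + 2·308000/1030) = 31.2 m/s.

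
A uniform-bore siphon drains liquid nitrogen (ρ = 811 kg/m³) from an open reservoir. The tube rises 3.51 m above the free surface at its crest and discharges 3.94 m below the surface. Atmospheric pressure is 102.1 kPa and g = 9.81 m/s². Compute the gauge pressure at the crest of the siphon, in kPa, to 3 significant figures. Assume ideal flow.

From the surface to the outlet (both open to atmosphere, surface at rest): v = √(2g·h_out) = √(2·9.81·3.94) = 8.79 m/s.
With constant cross-section the crest speed equals v; applying Bernoulli from the surface up to the crest, P_top = P_atm − ½ρv² − ρg·h_top.
P_top = 102100 − ½·811·8.79² − 811·9.81·3.51 = 42800 Pa. So P_gauge = P_top − P_atm = -59300 Pa.

P_gauge ≈ -59.3 kPa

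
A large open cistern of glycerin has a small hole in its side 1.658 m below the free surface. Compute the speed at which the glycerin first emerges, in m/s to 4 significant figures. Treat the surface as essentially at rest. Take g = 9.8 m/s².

v = 5.701 m/s

With the surface at rest and both surface and jet at atmospheric pressure, Bernoulli gives ρg h = ½ρv², so v = √(2gh) = √(2·9.8·1.658) = 5.701 m/s.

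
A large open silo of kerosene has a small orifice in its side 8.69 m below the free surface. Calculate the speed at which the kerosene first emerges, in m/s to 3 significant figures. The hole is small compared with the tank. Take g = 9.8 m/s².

13.1 m/s

Bernoulli from surface to hole (P equal, v_surface ≈ 0): v = √(2gh) = √(2×9.8×8.69) = 13.1 m/s.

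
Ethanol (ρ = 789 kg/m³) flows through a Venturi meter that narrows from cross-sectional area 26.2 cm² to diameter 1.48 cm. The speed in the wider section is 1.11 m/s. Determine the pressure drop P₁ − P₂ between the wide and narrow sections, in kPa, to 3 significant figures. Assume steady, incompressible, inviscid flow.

ΔP = 112 kPa

The volume flow rate is constant, so v₂ = (A₁/A₂)v₁ = (26.2/1.72)·1.11 = 16.9 m/s.
With no height change, Bernoulli's equation is P₁ + ½ρv₁² = P₂ + ½ρv₂².
P₁ − P₂ = ½·789·(16.9² − 1.11²) = ½·789·285 = 112000 Pa.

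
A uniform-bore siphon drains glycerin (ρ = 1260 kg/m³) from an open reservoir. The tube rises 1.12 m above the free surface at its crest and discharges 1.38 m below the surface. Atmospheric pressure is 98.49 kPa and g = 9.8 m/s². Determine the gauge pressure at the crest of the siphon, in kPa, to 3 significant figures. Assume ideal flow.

Bernoulli surface→outlet gives ½v² = g·h_out, so v = √(2·9.8·1.38) = 5.20 m/s.
With constant cross-section the crest speed equals v; applying Bernoulli from the surface up to the crest, P_top = P_atm − ½ρv² − ρg·h_top.
P_top = 98490 − ½·1260·5.20² − 1260·9.8·1.12 = 67600 Pa. So P_gauge = P_top − P_atm = -30900 Pa.

P_gauge ≈ -30.9 kPa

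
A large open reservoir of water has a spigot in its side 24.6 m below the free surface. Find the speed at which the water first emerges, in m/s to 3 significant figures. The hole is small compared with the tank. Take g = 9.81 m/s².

v ≈ 22.0 m/s

Bernoulli from surface to hole (P equal, v_surface ≈ 0): v = √(2gh) = √(2×9.81×24.6) = 22.0 m/s.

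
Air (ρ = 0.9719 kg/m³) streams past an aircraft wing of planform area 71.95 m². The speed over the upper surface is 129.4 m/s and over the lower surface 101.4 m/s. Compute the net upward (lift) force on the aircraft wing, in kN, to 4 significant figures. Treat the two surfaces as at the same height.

226.0 kN

With equal heights on the two surfaces, Bernoulli gives P_lower − P_upper = ½ρ(v_upper² − v_lower²).
ΔP = ½·0.9719·(129.4² − 101.4²) = 3140 Pa.
Lift = ΔP · A = 3140 × 71.95 = 226000 N.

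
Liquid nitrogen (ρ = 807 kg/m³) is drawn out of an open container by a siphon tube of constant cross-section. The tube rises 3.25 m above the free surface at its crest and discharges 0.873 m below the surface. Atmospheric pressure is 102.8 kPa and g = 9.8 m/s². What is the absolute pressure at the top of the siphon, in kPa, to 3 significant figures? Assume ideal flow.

P_top ≈ 70.2 kPa

From the surface to the outlet (both open to atmosphere, surface at rest): v = √(2g·h_out) = √(2·9.8·0.873) = 4.14 m/s.
Continuity keeps v the same throughout the tube; from surface to crest, P_atm + 0 = P_top + ½ρv² + ρg·h_top.
P_top = 102800 − ½·807·4.14² − 807·9.8·3.25 = 70200 Pa.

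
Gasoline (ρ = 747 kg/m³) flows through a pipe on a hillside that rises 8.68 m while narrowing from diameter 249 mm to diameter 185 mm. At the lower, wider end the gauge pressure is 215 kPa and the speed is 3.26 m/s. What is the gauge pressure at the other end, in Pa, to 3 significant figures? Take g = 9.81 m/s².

142000 Pa

By continuity, v₂ = v₁·A₁/A₂ = 3.26·(487/269) = 5.91 m/s.
Energy conservation along the streamline gives P₂ = P₁ − ½ρ(v₂² − v₁²) − ρg(h₂ − h₁).
P₂ = 215000 + ½·747·(3.26² − 5.91²) − 747·9.81·(+8.68) = 215000 + (-9060) − (63600) = 142000 Pa.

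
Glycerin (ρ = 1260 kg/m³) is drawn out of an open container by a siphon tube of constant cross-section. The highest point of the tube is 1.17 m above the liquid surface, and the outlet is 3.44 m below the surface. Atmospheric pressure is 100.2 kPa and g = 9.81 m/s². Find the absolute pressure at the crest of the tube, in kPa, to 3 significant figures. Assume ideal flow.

The outlet speed comes from Torricelli: v = √(2g·3.44) = 8.22 m/s.
With constant cross-section the crest speed equals v; applying Bernoulli from the surface up to the crest, P_top = P_atm − ½ρv² − ρg·h_top.
P_top = 100200 − ½·1260·8.22² − 1260·9.81·1.17 = 43200 Pa.

43.2 kPa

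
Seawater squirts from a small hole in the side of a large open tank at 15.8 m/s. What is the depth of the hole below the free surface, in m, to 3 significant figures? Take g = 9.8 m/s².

Inverting v = √(2gh) gives h = v² / 2g.
h = 15.8²/(2·9.8) = 250/19.60 = 12.7 m.

12.7 m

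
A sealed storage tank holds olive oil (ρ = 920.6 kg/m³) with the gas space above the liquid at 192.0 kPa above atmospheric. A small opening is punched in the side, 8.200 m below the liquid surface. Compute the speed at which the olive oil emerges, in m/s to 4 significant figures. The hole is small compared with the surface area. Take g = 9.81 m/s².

Take point 1 at the surface (v₁ ≈ 0) and point 2 at the hole (at atmospheric pressure). Bernoulli: P₁ + ρg h = P_atm + ½ρv₂².
With P₁ − P_atm = 192000 Pa, v₂ = √(2gh + 2ΔP/ρ) = √(2·9.81·8.200 + 2·192000/920.6) = 24.04 m/s.

v ≈ 24.04 m/s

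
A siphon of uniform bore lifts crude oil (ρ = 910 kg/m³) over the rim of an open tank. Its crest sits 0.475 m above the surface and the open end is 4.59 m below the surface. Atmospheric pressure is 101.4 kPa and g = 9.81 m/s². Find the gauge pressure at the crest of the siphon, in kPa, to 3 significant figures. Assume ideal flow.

-45.2 kPa

The outlet speed comes from Torricelli: v = √(2g·4.59) = 9.49 m/s.
The bore is uniform, so the speed at the crest is the same v. Bernoulli surface→crest: P_atm = P_top + ½ρv² + ρg·h_top.
P_top = 101400 − ½·910·9.49² − 910·9.81·0.475 = 56200 Pa. So P_gauge = P_top − P_atm = -45200 Pa.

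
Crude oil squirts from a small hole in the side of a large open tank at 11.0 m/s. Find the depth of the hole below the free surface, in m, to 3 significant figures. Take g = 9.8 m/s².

For a small hole in a large open tank, ½v² = gh, giving h = v²/(2g).
h = 11.0²/(2·9.8) = 121/19.60 = 6.17 m.

h ≈ 6.17 m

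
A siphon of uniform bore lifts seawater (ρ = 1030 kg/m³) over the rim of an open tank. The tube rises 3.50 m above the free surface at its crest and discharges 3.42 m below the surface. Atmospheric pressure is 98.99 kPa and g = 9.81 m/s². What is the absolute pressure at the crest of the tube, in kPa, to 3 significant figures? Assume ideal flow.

The outlet speed comes from Torricelli: v = √(2g·3.42) = 8.19 m/s.
Continuity keeps v the same throughout the tube; from surface to crest, P_atm + 0 = P_top + ½ρv² + ρg·h_top.
P_top = 98990 − ½·1030·8.19² − 1030·9.81·3.50 = 29100 Pa.

P_top = 29.1 kPa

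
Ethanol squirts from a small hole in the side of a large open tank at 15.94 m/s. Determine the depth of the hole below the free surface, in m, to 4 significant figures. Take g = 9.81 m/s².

h ≈ 12.95 m

Inverting v = √(2gh) gives h = v² / 2g.
h = 15.94²/(2·9.81) = 254.1/19.62 = 12.95 m.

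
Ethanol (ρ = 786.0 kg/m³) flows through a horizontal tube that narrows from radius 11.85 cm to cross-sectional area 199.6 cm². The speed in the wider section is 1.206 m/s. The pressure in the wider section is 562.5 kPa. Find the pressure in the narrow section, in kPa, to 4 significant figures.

P₂ ≈ 560.3 kPa

The volume flow rate is constant, so v₂ = (A₁/A₂)v₁ = (441.2/199.6)·1.206 = 2.665 m/s.
With no height change, Bernoulli's equation is P₁ + ½ρv₁² = P₂ + ½ρv₂².
P₂ = P₁ − ½ρ(v₂² − v₁²) = 562500 − ½·786.0·(2.665² − 1.206²) = 562500 − 2221 = 560300 Pa.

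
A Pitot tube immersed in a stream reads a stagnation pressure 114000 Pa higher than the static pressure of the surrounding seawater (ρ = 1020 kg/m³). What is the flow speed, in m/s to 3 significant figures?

Bernoulli between the free stream and the stagnation point: ½ρv² = P_stag − P_static.
v = √(2ΔP/ρ) = √(2·114000/1020) = 15.0 m/s.

v ≈ 15.0 m/s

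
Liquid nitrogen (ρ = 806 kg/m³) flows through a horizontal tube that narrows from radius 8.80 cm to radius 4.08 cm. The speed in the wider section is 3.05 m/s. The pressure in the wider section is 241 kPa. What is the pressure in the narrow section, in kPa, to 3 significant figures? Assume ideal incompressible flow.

Continuity gives A₁v₁ = A₂v₂, so v₂ = (243 cm²)/(52.3 cm²) × 3.05 m/s = 14.2 m/s.
The pipe is horizontal, so Bernoulli reduces to P₁ + ½ρv₁² = P₂ + ½ρv₂².
P₂ = P₁ − ½ρ(v₂² − v₁²) = 241000 − ½·806·(14.2² − 3.05²) = 241000 − 77400 = 164000 Pa.

P₂ = 164 kPa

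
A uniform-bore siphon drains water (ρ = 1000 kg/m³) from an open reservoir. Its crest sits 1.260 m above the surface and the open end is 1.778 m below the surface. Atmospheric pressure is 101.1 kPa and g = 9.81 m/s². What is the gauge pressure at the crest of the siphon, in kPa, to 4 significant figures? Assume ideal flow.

P_gauge = -29.80 kPa

Bernoulli surface→outlet gives ½v² = g·h_out, so v = √(2·9.81·1.778) = 5.906 m/s.
The bore is uniform, so the speed at the crest is the same v. Bernoulli surface→crest: P_atm = P_top + ½ρv² + ρg·h_top.
P_top = 101100 − ½·1000·5.906² − 1000·9.81·1.260 = 71300 Pa. So P_gauge = P_top − P_atm = -29800 Pa.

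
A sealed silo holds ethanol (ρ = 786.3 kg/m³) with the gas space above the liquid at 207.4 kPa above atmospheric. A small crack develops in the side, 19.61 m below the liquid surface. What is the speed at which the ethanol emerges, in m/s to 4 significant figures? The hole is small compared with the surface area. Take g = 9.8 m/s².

v = 30.20 m/s

Take point 1 at the surface (v₁ ≈ 0) and point 2 at the hole (at atmospheric pressure). Bernoulli: P₁ + ρg h = P_atm + ½ρv₂².
With P₁ − P_atm = 207400 Pa, v₂ = √(2gh + 2ΔP/ρ) = √(2·9.8·19.61 + 2·207400/786.3) = 30.20 m/s.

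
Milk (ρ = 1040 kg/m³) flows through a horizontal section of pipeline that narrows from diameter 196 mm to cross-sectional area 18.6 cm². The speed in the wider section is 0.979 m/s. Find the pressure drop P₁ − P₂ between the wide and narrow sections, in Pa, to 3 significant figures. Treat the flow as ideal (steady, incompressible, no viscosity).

Mass conservation (A₁v₁ = A₂v₂) gives v₂ = 0.979 × 302/18.6 = 15.9 m/s.
Bernoulli (h₁ = h₂): P₁ − P₂ = ½ρ(v₂² − v₁²).
P₁ − P₂ = ½·1040·(15.9² − 0.979²) = ½·1040·251 = 131000 Pa.

ΔP ≈ 131000 Pa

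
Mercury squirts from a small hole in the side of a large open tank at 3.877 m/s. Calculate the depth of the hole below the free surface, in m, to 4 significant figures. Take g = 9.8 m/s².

Inverting v = √(2gh) gives h = v² / 2g.
h = 3.877²/(2·9.8) = 15.03/19.60 = 0.7669 m.

h ≈ 0.7669 m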